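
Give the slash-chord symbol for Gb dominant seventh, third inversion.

Gb7/Fb

Third inversion of Gb dominant seventh has the seventh (Fb) in the bass. As a slash chord: Gb7/Fb.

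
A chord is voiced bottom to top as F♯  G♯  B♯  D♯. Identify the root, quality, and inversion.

G# dominant seventh, third inversion

Reducing to letter names: F#, G#, B#, D#. These stack in thirds as G#–B#–D#–F# — a G# dominant seventh chord.
F# is the seventh of G# dominant seventh; seventh in the bass means third inversion (figured bass 4/2).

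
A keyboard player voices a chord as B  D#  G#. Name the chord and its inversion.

The pitch classes B, D#, G# arrange in thirds as G#–B–D#: a G# minor triad.
With the third (B) in the bass, the chord is in first inversion (figured bass 6).

G# minor, first inversion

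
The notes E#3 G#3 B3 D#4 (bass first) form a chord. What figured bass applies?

7

The notes E#, G#, B, D# stack in thirds as E#–G#–B–D# — an E# half-diminished seventh chord. The bass E# is the root, so this is root position: figured 7.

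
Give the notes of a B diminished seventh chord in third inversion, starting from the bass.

Spelling B diminished seventh: B–D–F–Ab. In third inversion the seventh is bass, giving Ab, B, D, F from the bottom.

Ab, B, D, F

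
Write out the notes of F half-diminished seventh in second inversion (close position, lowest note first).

Cb, Eb, F, Ab

F half-diminished seventh is F–Ab–Cb–Eb. Second inversion puts the fifth (Cb) in the bass, with the remaining tones above: Cb, Eb, F, Ab.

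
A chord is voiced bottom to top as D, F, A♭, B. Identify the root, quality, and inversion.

The distinct note names are D, F, Ab, B. Stacked in thirds they read B–D–F–Ab, which is a diminished seventh chord on B.
With the third (D) in the bass, the chord is in first inversion (figured bass 6/5).

B diminished seventh, first inversion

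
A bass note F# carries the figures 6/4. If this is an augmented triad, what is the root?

Bb

The figures 6/4 mean the fifth of the chord is in the bass. If F# is the fifth of an augmented triad, the root is Bb (chord tones Bb–D–F#).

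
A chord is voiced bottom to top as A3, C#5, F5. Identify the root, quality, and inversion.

F augmented, first inversion

The distinct note names are A, C#, F. Stacked in thirds they read F–A–C#, which is an augmented triad on F.
A is the third of F augmented; third in the bass means first inversion (figured bass 6).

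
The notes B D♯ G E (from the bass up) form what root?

B, D#, G, E are the tones of an E minor-major seventh chord (E–G–B–D#), making E the root.

E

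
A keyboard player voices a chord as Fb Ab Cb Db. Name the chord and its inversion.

Reducing to letter names: Fb, Ab, Cb, Db. These stack in thirds as Db–Fb–Ab–Cb — a Db minor seventh chord.
Fb is the third of Db minor seventh; third in the bass means first inversion (figured bass 6/5).

Db minor seventh, first inversion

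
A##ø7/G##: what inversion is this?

third inversion

A##ø7/G## means A## half-diminished seventh with G## in the bass. G## is the seventh of A## half-diminished seventh (A##–C##–E#–G##), so this is third inversion.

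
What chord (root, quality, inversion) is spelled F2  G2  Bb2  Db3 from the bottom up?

G half-diminished seventh, third inversion

Reducing to letter names: F, G, Bb, Db. These stack in thirds as G–Bb–Db–F — a G half-diminished seventh chord.
With the seventh (F) in the bass, the chord is in third inversion (figured bass 4/2).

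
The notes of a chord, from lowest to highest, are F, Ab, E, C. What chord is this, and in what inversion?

The distinct note names are F, Ab, E, C. Stacked in thirds they read F–Ab–C–E, which is a minor-major seventh chord on F.
With the root (F) in the bass, the chord is in root position (figured bass 7).

F minor-major seventh, root position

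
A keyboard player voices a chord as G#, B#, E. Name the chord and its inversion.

E augmented, first inversion

The distinct note names are G#, B#, E. Stacked in thirds they read E–G#–B#, which is an augmented triad on E.
With the third (G#) in the bass, the chord is in first inversion (figured bass 6).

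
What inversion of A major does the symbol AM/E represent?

AM/E means A major with E in the bass. E is the fifth of A major (A–C#–E), so this is second inversion.

second inversion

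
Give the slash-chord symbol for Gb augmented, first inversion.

First inversion of Gb augmented has the third (Bb) in the bass. As a slash chord: Gbaug/Bb.

Gbaug/Bb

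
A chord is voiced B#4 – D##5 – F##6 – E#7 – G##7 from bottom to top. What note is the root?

Reordering B#, D##, F##, E#, G## into stacked thirds gives E#–G##–B#–D##–F##; the bottom of that stack, E#, is the root.

E#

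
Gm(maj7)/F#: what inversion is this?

third inversion

Gm(maj7)/F# means G minor-major seventh with F# in the bass. F# is the seventh of G minor-major seventh (G–Bb–D–F#), so this is third inversion.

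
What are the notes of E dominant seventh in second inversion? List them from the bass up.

Spelling E dominant seventh: E–G#–B–D. In second inversion the fifth is bass, giving B, D, E, G# from the bottom.

B, D, E, G#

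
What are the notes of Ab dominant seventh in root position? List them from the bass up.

Ab, C, Eb, Gb

The chord tones are Ab–C–Eb–Gb. With the root (Ab) lowest for root position: Ab, C, Eb, Gb.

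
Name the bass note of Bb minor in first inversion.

In first inversion the third is lowest. For Bb minor (Bb–Db–F) that is Db.

Db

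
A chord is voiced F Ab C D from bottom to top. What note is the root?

Reordering F, Ab, C, D into stacked thirds gives D–F–Ab–C; the bottom of that stack, D, is the root.

D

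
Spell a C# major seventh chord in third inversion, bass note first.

C# major seventh is C#–E#–G#–B#. Third inversion puts the seventh (B#) in the bass, with the remaining tones above: B#, C#, E#, G#.

B#, C#, E#, G#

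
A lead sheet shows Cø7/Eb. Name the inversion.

first inversion

Cø7/Eb means C half-diminished seventh with Eb in the bass. Eb is the third of C half-diminished seventh (C–Eb–Gb–Bb), so this is first inversion.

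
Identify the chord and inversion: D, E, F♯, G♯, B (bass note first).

E dominant ninth, third inversion

Reducing to letter names: D, E, F#, G#, B. These stack in thirds as E–G#–B–D–F# — an E dominant ninth chord.
D is the seventh of E dominant ninth; seventh in the bass means third inversion.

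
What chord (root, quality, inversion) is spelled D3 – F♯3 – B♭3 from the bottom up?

The pitch classes D, F#, Bb arrange in thirds as Bb–D–F#: a Bb augmented triad.
With the third (D) in the bass, the chord is in first inversion (figured bass 6).

Bb augmented, first inversion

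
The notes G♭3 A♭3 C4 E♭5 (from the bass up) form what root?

The distinct letter names are Gb, Ab, C, Eb. Arranged as a stack of thirds they read Ab–C–Eb–Gb, so Ab is the root (an Ab dominant seventh chord).

Ab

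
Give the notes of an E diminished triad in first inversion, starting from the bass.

E diminished is E–G–Bb. First inversion puts the third (G) in the bass, with the remaining tones above: G, Bb, E.

G, Bb, E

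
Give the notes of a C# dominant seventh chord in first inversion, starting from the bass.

E#, G#, B, C#

The chord tones are C#–E#–G#–B. With the third (E#) lowest for first inversion: E#, G#, B, C#.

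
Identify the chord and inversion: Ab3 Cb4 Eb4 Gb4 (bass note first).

The distinct note names are Ab, Cb, Eb, Gb. Stacked in thirds they read Ab–Cb–Eb–Gb, which is a minor seventh chord on Ab.
The lowest note is Ab, the root of the chord, so this is root position (figured bass 7).

Ab minor seventh, root position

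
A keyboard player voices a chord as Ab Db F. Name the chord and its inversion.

The pitch classes Ab, Db, F arrange in thirds as Db–F–Ab: a Db major triad.
The lowest note is Ab, the fifth of the chord, so this is second inversion (figured bass 6/4).

Db major, second inversion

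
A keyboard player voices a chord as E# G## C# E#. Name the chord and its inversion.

C# augmented, first inversion

The pitch classes E#, G##, C# arrange in thirds as C#–E#–G##: a C# augmented triad.
The lowest note is E#, the third of the chord, so this is first inversion (figured bass 6).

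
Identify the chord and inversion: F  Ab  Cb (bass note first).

The distinct note names are F, Ab, Cb. Stacked in thirds they read F–Ab–Cb, which is a diminished triad on F.
With the root (F) in the bass, the chord is in root position (figured bass 5/3).

F diminished, root position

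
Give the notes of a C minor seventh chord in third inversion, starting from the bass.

Bb, C, Eb, G

C minor seventh is C–Eb–G–Bb. Third inversion puts the seventh (Bb) in the bass, with the remaining tones above: Bb, C, Eb, G.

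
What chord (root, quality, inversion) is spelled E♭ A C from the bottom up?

A diminished, second inversion

The distinct note names are Eb, A, C. Stacked in thirds they read A–C–Eb, which is a diminished triad on A.
The lowest note is Eb, the fifth of the chord, so this is second inversion (figured bass 6/4).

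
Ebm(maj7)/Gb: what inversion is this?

first inversion

Ebm(maj7)/Gb means Eb minor-major seventh with Gb in the bass. Gb is the third of Eb minor-major seventh (Eb–Gb–Bb–D), so this is first inversion.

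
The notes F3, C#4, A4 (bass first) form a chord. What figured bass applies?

The notes F, C#, A stack in thirds as F–A–C# — an F augmented triad. The bass F is the root, so this is root position: figured 5/3.

5/3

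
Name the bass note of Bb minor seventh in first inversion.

The third of Bb minor seventh (Bb–Db–F–Ab) is Db; that is the bass in first inversion.

Db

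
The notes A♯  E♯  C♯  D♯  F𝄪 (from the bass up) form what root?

The distinct letter names are A#, E#, C#, D#, F##. Arranged as a stack of thirds they read D#–F##–A#–C#–E#, so D# is the root (a D# dominant ninth chord).

D#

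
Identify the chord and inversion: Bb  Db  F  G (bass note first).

Reducing to letter names: Bb, Db, F, G. These stack in thirds as G–Bb–Db–F — a G half-diminished seventh chord.
Bb is the third of G half-diminished seventh; third in the bass means first inversion (figured bass 6/5).

G half-diminished seventh, first inversion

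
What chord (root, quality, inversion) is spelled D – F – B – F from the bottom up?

B diminished, first inversion

The distinct note names are D, F, B. Stacked in thirds they read B–D–F, which is a diminished triad on B.
D is the third of B diminished; third in the bass means first inversion (figured bass 6).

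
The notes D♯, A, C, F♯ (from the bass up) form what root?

Reordering D#, A, C, F# into stacked thirds gives D#–F#–A–C; the bottom of that stack, D#, is the root.

D#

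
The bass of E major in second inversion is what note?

B

The fifth of E major (E–G#–B) is B; that is the bass in second inversion.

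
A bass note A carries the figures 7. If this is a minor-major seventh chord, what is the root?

A

The figures 7 mean the root of the chord is in the bass. If A is the root of a minor-major seventh chord, the root is A (chord tones A–C–E–G#).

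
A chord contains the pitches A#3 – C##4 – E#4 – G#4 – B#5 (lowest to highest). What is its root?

A#

Reordering A#, C##, E#, G#, B# into stacked thirds gives A#–C##–E#–G#–B#; the bottom of that stack, A#, is the root.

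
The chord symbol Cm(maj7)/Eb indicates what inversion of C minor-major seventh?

Cm(maj7)/Eb means C minor-major seventh with Eb in the bass. Eb is the third of C minor-major seventh (C–Eb–G–B), so this is first inversion.

first inversion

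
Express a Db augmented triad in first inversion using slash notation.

Dbaug/F

First inversion of Db augmented has the third (F) in the bass. As a slash chord: Dbaug/F.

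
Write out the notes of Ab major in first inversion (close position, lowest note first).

C, Eb, Ab

Ab major is Ab–C–Eb. First inversion puts the third (C) in the bass, with the remaining tones above: C, Eb, Ab.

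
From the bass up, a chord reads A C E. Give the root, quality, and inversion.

A minor, root position

The pitch classes A, C, E arrange in thirds as A–C–E: an A minor triad.
With the root (A) in the bass, the chord is in root position (figured bass 5/3).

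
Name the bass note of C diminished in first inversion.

In first inversion the third is lowest. For C diminished (C–Eb–Gb) that is Eb.

Eb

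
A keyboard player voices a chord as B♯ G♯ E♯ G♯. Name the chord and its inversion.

E# minor, second inversion

Reducing to letter names: B#, G#, E#. These stack in thirds as E#–G#–B# — an E# minor triad.
The lowest note is B#, the fifth of the chord, so this is second inversion (figured bass 6/4).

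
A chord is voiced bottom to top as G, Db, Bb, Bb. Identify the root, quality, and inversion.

Reducing to letter names: G, Db, Bb. These stack in thirds as G–Bb–Db — a G diminished triad.
With the root (G) in the bass, the chord is in root position (figured bass 5/3).

G diminished, root position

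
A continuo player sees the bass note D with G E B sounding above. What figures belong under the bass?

4/2

The notes D, G, E, B stack in thirds as E–G–B–D — an E minor seventh chord. The bass D is the seventh, so this is third inversion: figured 4/2.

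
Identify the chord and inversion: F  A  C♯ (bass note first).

F augmented, root position

Reducing to letter names: F, A, C#. These stack in thirds as F–A–C# — an F augmented triad.
The lowest note is F, the root of the chord, so this is root position (figured bass 5/3).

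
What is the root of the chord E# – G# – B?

E#

Reordering E#, G#, B into stacked thirds gives E#–G#–B; the bottom of that stack, E#, is the root.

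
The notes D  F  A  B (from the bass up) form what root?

Reordering D, F, A, B into stacked thirds gives B–D–F–A; the bottom of that stack, B, is the root.

B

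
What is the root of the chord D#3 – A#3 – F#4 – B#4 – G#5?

G#

The distinct letter names are D#, A#, F#, B#, G#. Arranged as a stack of thirds they read G#–B#–D#–F#–A#, so G# is the root (a G# dominant ninth chord).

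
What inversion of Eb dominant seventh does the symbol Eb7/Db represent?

Eb7/Db means Eb dominant seventh with Db in the bass. Db is the seventh of Eb dominant seventh (Eb–G–Bb–Db), so this is third inversion.

third inversion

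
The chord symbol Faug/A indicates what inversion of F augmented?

Faug/A means F augmented with A in the bass. A is the third of F augmented (F–A–C#), so this is first inversion.

first inversion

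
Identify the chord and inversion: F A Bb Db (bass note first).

The distinct note names are F, A, Bb, Db. Stacked in thirds they read Bb–Db–F–A, which is a minor-major seventh chord on Bb.
The lowest note is F, the fifth of the chord, so this is second inversion (figured bass 4/3).

Bb minor-major seventh, second inversion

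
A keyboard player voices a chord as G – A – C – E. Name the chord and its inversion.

The pitch classes G, A, C, E arrange in thirds as A–C–E–G: an A minor seventh chord.
G is the seventh of A minor seventh; seventh in the bass means third inversion (figured bass 4/2).

A minor seventh, third inversion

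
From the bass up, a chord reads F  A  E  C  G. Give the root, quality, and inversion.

The pitch classes F, A, E, C, G arrange in thirds as F–A–C–E–G: an F major ninth chord.
The lowest note is F, the root of the chord, so this is root position.

F major ninth, root position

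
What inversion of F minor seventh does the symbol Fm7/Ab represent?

Fm7/Ab means F minor seventh with Ab in the bass. Ab is the third of F minor seventh (F–Ab–C–Eb), so this is first inversion.

first inversion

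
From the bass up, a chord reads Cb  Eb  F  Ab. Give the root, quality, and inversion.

F half-diminished seventh, second inversion

The distinct note names are Cb, Eb, F, Ab. Stacked in thirds they read F–Ab–Cb–Eb, which is a half-diminished seventh chord on F.
The lowest note is Cb, the fifth of the chord, so this is second inversion (figured bass 4/3).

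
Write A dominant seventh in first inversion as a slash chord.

First inversion of A dominant seventh has the third (C#) in the bass. As a slash chord: A7/C#.

A7/C#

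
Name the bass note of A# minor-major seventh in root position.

A#

A# minor-major seventh is A#–C#–E#–G##. Root position places the root in the bass: A#.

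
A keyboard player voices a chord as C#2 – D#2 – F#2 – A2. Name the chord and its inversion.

Reducing to letter names: C#, D#, F#, A. These stack in thirds as D#–F#–A–C# — a D# half-diminished seventh chord.
The lowest note is C#, the seventh of the chord, so this is third inversion (figured bass 4/2).

D# half-diminished seventh, third inversion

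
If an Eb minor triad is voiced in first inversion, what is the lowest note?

The third of Eb minor (Eb–Gb–Bb) is Gb; that is the bass in first inversion.

Gb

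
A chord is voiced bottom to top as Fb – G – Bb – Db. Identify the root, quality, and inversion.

G diminished seventh, third inversion

The distinct note names are Fb, G, Bb, Db. Stacked in thirds they read G–Bb–Db–Fb, which is a diminished seventh chord on G.
With the seventh (Fb) in the bass, the chord is in third inversion (figured bass 4/2).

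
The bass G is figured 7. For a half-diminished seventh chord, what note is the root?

G

The figures 7 mean the root of the chord is in the bass. If G is the root of a half-diminished seventh chord, the root is G (chord tones G–Bb–Db–F).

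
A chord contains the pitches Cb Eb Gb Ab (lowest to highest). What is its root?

Reordering Cb, Eb, Gb, Ab into stacked thirds gives Ab–Cb–Eb–Gb; the bottom of that stack, Ab, is the root.

Ab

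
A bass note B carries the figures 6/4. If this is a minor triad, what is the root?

E

The figures 6/4 mean the fifth of the chord is in the bass. If B is the fifth of a minor triad, the root is E (chord tones E–G–B).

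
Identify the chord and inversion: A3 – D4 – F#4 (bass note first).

D major, second inversion

Reducing to letter names: A, D, F#. These stack in thirds as D–F#–A — a D major triad.
With the fifth (A) in the bass, the chord is in second inversion (figured bass 6/4).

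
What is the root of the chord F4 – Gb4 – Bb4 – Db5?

F, Gb, Bb, Db are the tones of a Gb major seventh chord (Gb–Bb–Db–F), making Gb the root.

Gb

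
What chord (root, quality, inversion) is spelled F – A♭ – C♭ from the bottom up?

F diminished, root position

Reducing to letter names: F, Ab, Cb. These stack in thirds as F–Ab–Cb — an F diminished triad.
With the root (F) in the bass, the chord is in root position (figured bass 5/3).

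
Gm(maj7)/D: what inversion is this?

Gm(maj7)/D means G minor-major seventh with D in the bass. D is the fifth of G minor-major seventh (G–Bb–D–F#), so this is second inversion.

second inversion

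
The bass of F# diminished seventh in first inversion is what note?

The third of F# diminished seventh (F#–A–C–Eb) is A; that is the bass in first inversion.

A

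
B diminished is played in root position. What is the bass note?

B diminished is B–D–F. Root position places the root in the bass: B.

B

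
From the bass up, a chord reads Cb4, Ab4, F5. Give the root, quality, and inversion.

F diminished, second inversion

The distinct note names are Cb, Ab, F. Stacked in thirds they read F–Ab–Cb, which is a diminished triad on F.
Cb is the fifth of F diminished; fifth in the bass means second inversion (figured bass 6/4).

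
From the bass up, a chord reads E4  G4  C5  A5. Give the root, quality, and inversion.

A minor seventh, second inversion

Reducing to letter names: E, G, C, A. These stack in thirds as A–C–E–G — an A minor seventh chord.
E is the fifth of A minor seventh; fifth in the bass means second inversion (figured bass 4/3).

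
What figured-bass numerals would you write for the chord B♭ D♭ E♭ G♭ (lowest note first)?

4/3

The notes Bb, Db, Eb, Gb stack in thirds as Eb–Gb–Bb–Db — an Eb minor seventh chord. The bass Bb is the fifth, so this is second inversion: figured 4/3.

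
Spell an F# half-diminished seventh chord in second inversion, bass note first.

C, E, F#, A

The chord tones are F#–A–C–E. With the fifth (C) lowest for second inversion: C, E, F#, A.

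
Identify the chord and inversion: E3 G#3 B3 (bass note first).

E major, root position

The distinct note names are E, G#, B. Stacked in thirds they read E–G#–B, which is a major triad on E.
E is the root of E major; root in the bass means root position (figured bass 5/3).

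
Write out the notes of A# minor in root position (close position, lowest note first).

A# minor is A#–C#–E#. Root position puts the root (A#) in the bass, with the remaining tones above: A#, C#, E#.

A#, C#, E#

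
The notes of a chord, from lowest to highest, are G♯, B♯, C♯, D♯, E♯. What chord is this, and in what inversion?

The distinct note names are G#, B#, C#, D#, E#. Stacked in thirds they read C#–E#–G#–B#–D#, which is a major ninth chord on C#.
G# is the fifth of C# major ninth; fifth in the bass means second inversion.

C# major ninth, second inversion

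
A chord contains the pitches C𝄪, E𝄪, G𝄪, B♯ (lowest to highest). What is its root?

The distinct letter names are C##, E##, G##, B#. Arranged as a stack of thirds they read C##–E##–G##–B#, so C## is the root (a C## dominant seventh chord).

C##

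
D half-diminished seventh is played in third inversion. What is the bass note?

C

The seventh of D half-diminished seventh (D–F–Ab–C) is C; that is the bass in third inversion.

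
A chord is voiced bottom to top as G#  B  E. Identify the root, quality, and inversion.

The distinct note names are G#, B, E. Stacked in thirds they read E–G#–B, which is a major triad on E.
With the third (G#) in the bass, the chord is in first inversion (figured bass 6).

E major, first inversion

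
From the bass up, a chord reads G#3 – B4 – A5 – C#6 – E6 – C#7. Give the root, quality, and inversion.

A major ninth, third inversion

The distinct note names are G#, B, A, C#, E. Stacked in thirds they read A–C#–E–G#–B, which is a major ninth chord on A.
The lowest note is G#, the seventh of the chord, so this is third inversion.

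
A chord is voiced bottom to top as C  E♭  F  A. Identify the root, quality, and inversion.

F dominant seventh, second inversion

The pitch classes C, Eb, F, A arrange in thirds as F–A–C–Eb: an F dominant seventh chord.
C is the fifth of F dominant seventh; fifth in the bass means second inversion (figured bass 4/3).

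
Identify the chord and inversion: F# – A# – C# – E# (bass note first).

F# major seventh, root position

The pitch classes F#, A#, C#, E# arrange in thirds as F#–A#–C#–E#: an F# major seventh chord.
With the root (F#) in the bass, the chord is in root position (figured bass 7).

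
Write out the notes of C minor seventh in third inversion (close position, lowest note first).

C minor seventh is C–Eb–G–Bb. Third inversion puts the seventh (Bb) in the bass, with the remaining tones above: Bb, C, Eb, G.

Bb, C, Eb, G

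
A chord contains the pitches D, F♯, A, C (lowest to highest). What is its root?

The distinct letter names are D, F#, A, C. Arranged as a stack of thirds they read D–F#–A–C, so D is the root (a D dominant seventh chord).

D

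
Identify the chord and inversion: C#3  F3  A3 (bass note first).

Reducing to letter names: C#, F, A. These stack in thirds as F–A–C# — an F augmented triad.
With the fifth (C#) in the bass, the chord is in second inversion (figured bass 6/4).

F augmented, second inversion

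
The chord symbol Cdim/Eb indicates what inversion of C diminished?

Cdim/Eb means C diminished with Eb in the bass. Eb is the third of C diminished (C–Eb–Gb), so this is first inversion.

first inversion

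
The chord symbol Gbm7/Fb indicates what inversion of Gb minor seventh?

Gbm7/Fb means Gb minor seventh with Fb in the bass. Fb is the seventh of Gb minor seventh (Gb–Bbb–Db–Fb), so this is third inversion.

third inversion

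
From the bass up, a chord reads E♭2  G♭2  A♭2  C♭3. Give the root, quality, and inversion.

Ab minor seventh, second inversion

The distinct note names are Eb, Gb, Ab, Cb. Stacked in thirds they read Ab–Cb–Eb–Gb, which is a minor seventh chord on Ab.
With the fifth (Eb) in the bass, the chord is in second inversion (figured bass 4/3).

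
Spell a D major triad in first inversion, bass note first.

F#, A, D

D major is D–F#–A. First inversion puts the third (F#) in the bass, with the remaining tones above: F#, A, D.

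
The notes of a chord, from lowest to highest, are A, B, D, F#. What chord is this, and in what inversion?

B minor seventh, third inversion

The pitch classes A, B, D, F# arrange in thirds as B–D–F#–A: a B minor seventh chord.
With the seventh (A) in the bass, the chord is in third inversion (figured bass 4/2).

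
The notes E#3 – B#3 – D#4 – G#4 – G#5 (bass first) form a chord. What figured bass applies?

The notes E#, B#, D#, G# stack in thirds as E#–G#–B#–D# — an E# minor seventh chord. The bass E# is the root, so this is root position: figured 7.

7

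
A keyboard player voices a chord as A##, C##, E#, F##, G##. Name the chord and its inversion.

The pitch classes A##, C##, E#, F##, G## arrange in thirds as F##–A##–C##–E#–G##: an F## dominant ninth chord.
A## is the third of F## dominant ninth; third in the bass means first inversion.

F## dominant ninth, first inversion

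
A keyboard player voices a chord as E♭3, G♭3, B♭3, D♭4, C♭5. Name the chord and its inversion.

Cb major ninth, first inversion

The pitch classes Eb, Gb, Bb, Db, Cb arrange in thirds as Cb–Eb–Gb–Bb–Db: a Cb major ninth chord.
Eb is the third of Cb major ninth; third in the bass means first inversion.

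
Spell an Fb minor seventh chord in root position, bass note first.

Fb, Abb, Cb, Ebb

Fb minor seventh is Fb–Abb–Cb–Ebb. Root position puts the root (Fb) in the bass, with the remaining tones above: Fb, Abb, Cb, Ebb.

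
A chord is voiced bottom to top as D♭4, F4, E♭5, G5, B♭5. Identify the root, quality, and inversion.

Reducing to letter names: Db, F, Eb, G, Bb. These stack in thirds as Eb–G–Bb–Db–F — an Eb dominant ninth chord.
Db is the seventh of Eb dominant ninth; seventh in the bass means third inversion.

Eb dominant ninth, third inversion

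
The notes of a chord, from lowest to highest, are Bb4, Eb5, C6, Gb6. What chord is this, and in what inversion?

C half-diminished seventh, third inversion

Reducing to letter names: Bb, Eb, C, Gb. These stack in thirds as C–Eb–Gb–Bb — a C half-diminished seventh chord.
Bb is the seventh of C half-diminished seventh; seventh in the bass means third inversion (figured bass 4/2).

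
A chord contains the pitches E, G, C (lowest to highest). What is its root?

E, G, C are the tones of a C major triad (C–E–G), making C the root.

C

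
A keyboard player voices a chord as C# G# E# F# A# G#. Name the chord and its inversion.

The distinct note names are C#, G#, E#, F#, A#. Stacked in thirds they read F#–A#–C#–E#–G#, which is a major ninth chord on F#.
The lowest note is C#, the fifth of the chord, so this is second inversion.

F# major ninth, second inversion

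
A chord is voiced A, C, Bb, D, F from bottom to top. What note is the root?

Reordering A, C, Bb, D, F into stacked thirds gives Bb–D–F–A–C; the bottom of that stack, Bb, is the root.

Bb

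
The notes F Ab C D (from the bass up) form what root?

The distinct letter names are F, Ab, C, D. Arranged as a stack of thirds they read D–F–Ab–C, so D is the root (a D half-diminished seventh chord).

D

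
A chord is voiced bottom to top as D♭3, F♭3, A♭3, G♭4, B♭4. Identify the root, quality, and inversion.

Gb dominant ninth, second inversion

The distinct note names are Db, Fb, Ab, Gb, Bb. Stacked in thirds they read Gb–Bb–Db–Fb–Ab, which is a dominant ninth chord on Gb.
The lowest note is Db, the fifth of the chord, so this is second inversion.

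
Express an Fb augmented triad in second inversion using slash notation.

Fbaug/C

Second inversion of Fb augmented has the fifth (C) in the bass. As a slash chord: Fbaug/C.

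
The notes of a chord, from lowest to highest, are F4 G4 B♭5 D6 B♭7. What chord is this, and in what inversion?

The distinct note names are F, G, Bb, D. Stacked in thirds they read G–Bb–D–F, which is a minor seventh chord on G.
The lowest note is F, the seventh of the chord, so this is third inversion (figured bass 4/2).

G minor seventh, third inversion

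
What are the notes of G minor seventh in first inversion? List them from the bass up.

Bb, D, F, G

G minor seventh is G–Bb–D–F. First inversion puts the third (Bb) in the bass, with the remaining tones above: Bb, D, F, G.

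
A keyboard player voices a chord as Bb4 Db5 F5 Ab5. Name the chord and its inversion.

Bb minor seventh, root position

The pitch classes Bb, Db, F, Ab arrange in thirds as Bb–Db–F–Ab: a Bb minor seventh chord.
With the root (Bb) in the bass, the chord is in root position (figured bass 7).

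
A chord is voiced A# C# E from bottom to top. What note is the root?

A#

The distinct letter names are A#, C#, E. Arranged as a stack of thirds they read A#–C#–E, so A# is the root (an A# diminished triad).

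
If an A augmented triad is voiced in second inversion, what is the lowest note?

E#

In second inversion the fifth is lowest. For A augmented (A–C#–E#) that is E#.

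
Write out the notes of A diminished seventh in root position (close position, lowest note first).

The chord tones are A–C–Eb–Gb. With the root (A) lowest for root position: A, C, Eb, Gb.

A, C, Eb, Gb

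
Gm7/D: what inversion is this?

Gm7/D means G minor seventh with D in the bass. D is the fifth of G minor seventh (G–Bb–D–F), so this is second inversion.

second inversion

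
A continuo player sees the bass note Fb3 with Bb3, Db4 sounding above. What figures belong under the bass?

6/4

The notes Fb, Bb, Db stack in thirds as Bb–Db–Fb — a Bb diminished triad. The bass Fb is the fifth, so this is second inversion: figured 6/4.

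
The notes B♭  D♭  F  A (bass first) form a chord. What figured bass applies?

The notes Bb, Db, F, A stack in thirds as Bb–Db–F–A — a Bb minor-major seventh chord. The bass Bb is the root, so this is root position: figured 7.

7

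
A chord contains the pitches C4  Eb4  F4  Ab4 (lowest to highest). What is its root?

F

Reordering C, Eb, F, Ab into stacked thirds gives F–Ab–C–Eb; the bottom of that stack, F, is the root.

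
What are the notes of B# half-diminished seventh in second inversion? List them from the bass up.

The chord tones are B#–D#–F#–A#. With the fifth (F#) lowest for second inversion: F#, A#, B#, D#.

F#, A#, B#, D#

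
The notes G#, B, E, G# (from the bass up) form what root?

E

The distinct letter names are G#, B, E. Arranged as a stack of thirds they read E–G#–B, so E is the root (an E major triad).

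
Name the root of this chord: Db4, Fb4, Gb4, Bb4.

Db, Fb, Gb, Bb are the tones of a Gb dominant seventh chord (Gb–Bb–Db–Fb), making Gb the root.

Gb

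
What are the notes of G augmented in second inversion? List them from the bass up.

Spelling G augmented: G–B–D#. In second inversion the fifth is bass, giving D#, G, B from the bottom.

D#, G, B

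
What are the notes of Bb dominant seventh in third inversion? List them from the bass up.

Spelling Bb dominant seventh: Bb–D–F–Ab. In third inversion the seventh is bass, giving Ab, Bb, D, F from the bottom.

Ab, Bb, D, F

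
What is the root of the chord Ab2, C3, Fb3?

Reordering Ab, C, Fb into stacked thirds gives Fb–Ab–C; the bottom of that stack, Fb, is the root.

Fb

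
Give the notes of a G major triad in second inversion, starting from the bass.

The chord tones are G–B–D. With the fifth (D) lowest for second inversion: D, G, B.

D, G, B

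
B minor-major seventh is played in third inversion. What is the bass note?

A#

B minor-major seventh is B–D–F#–A#. Third inversion places the seventh in the bass: A#.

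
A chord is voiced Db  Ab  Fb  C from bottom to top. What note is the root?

Reordering Db, Ab, Fb, C into stacked thirds gives Db–Fb–Ab–C; the bottom of that stack, Db, is the root.

Db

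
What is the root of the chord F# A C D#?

D#

The distinct letter names are F#, A, C, D#. Arranged as a stack of thirds they read D#–F#–A–C, so D# is the root (a D# diminished seventh chord).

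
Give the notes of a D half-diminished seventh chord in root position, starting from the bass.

D half-diminished seventh is D–F–Ab–C. Root position puts the root (D) in the bass, with the remaining tones above: D, F, Ab, C.

D, F, Ab, C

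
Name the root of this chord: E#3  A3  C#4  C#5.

A

Reordering E#, A, C# into stacked thirds gives A–C#–E#; the bottom of that stack, A, is the root.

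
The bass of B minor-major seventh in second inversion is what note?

F#

The fifth of B minor-major seventh (B–D–F#–A#) is F#; that is the bass in second inversion.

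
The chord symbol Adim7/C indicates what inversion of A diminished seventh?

Adim7/C means A diminished seventh with C in the bass. C is the third of A diminished seventh (A–C–Eb–Gb), so this is first inversion.

first inversion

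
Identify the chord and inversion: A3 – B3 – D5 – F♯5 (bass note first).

B minor seventh, third inversion

The distinct note names are A, B, D, F#. Stacked in thirds they read B–D–F#–A, which is a minor seventh chord on B.
With the seventh (A) in the bass, the chord is in third inversion (figured bass 4/2).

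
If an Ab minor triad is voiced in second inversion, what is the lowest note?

Ab minor is Ab–Cb–Eb. Second inversion places the fifth in the bass: Eb.

Eb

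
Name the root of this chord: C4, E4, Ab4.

C, E, Ab are the tones of an Ab augmented triad (Ab–C–E), making Ab the root.

Ab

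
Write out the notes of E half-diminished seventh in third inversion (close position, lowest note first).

E half-diminished seventh is E–G–Bb–D. Third inversion puts the seventh (D) in the bass, with the remaining tones above: D, E, G, Bb.

D, E, G, Bb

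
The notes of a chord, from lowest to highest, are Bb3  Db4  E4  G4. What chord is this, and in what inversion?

E diminished seventh, second inversion

Reducing to letter names: Bb, Db, E, G. These stack in thirds as E–G–Bb–Db — an E diminished seventh chord.
The lowest note is Bb, the fifth of the chord, so this is second inversion (figured bass 4/3).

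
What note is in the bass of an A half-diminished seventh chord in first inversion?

C

In first inversion the third is lowest. For A half-diminished seventh (A–C–Eb–G) that is C.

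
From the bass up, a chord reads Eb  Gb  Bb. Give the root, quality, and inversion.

Eb minor, root position

The distinct note names are Eb, Gb, Bb. Stacked in thirds they read Eb–Gb–Bb, which is a minor triad on Eb.
With the root (Eb) in the bass, the chord is in root position (figured bass 5/3).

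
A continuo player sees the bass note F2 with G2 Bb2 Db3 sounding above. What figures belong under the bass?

The notes F, G, Bb, Db stack in thirds as G–Bb–Db–F — a G half-diminished seventh chord. The bass F is the seventh, so this is third inversion: figured 4/2.

4/2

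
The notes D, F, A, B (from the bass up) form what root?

B

The distinct letter names are D, F, A, B. Arranged as a stack of thirds they read B–D–F–A, so B is the root (a B half-diminished seventh chord).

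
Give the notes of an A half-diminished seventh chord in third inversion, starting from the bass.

G, A, C, Eb

The chord tones are A–C–Eb–G. With the seventh (G) lowest for third inversion: G, A, C, Eb.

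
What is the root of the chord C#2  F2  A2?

F

The distinct letter names are C#, F, A. Arranged as a stack of thirds they read F–A–C#, so F is the root (an F augmented triad).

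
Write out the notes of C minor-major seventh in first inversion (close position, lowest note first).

Eb, G, B, C

The chord tones are C–Eb–G–B. With the third (Eb) lowest for first inversion: Eb, G, B, C.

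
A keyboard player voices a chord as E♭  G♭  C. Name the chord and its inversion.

Reducing to letter names: Eb, Gb, C. These stack in thirds as C–Eb–Gb — a C diminished triad.
With the third (Eb) in the bass, the chord is in first inversion (figured bass 6).

C diminished, first inversion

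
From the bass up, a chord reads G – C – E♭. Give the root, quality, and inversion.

Reducing to letter names: G, C, Eb. These stack in thirds as C–Eb–G — a C minor triad.
With the fifth (G) in the bass, the chord is in second inversion (figured bass 6/4).

C minor, second inversion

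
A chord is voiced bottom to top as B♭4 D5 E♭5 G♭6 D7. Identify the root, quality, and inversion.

Eb minor-major seventh, second inversion

The distinct note names are Bb, D, Eb, Gb. Stacked in thirds they read Eb–Gb–Bb–D, which is a minor-major seventh chord on Eb.
The lowest note is Bb, the fifth of the chord, so this is second inversion (figured bass 4/3).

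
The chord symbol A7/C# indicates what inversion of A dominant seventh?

A7/C# means A dominant seventh with C# in the bass. C# is the third of A dominant seventh (A–C#–E–G), so this is first inversion.

first inversion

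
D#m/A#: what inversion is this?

second inversion

D#m/A# means D# minor with A# in the bass. A# is the fifth of D# minor (D#–F#–A#), so this is second inversion.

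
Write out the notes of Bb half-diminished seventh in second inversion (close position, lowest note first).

Bb half-diminished seventh is Bb–Db–Fb–Ab. Second inversion puts the fifth (Fb) in the bass, with the remaining tones above: Fb, Ab, Bb, Db.

Fb, Ab, Bb, Db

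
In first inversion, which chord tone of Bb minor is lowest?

Db

In first inversion the third is lowest. For Bb minor (Bb–Db–F) that is Db.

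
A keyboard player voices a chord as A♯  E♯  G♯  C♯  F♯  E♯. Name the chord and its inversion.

The pitch classes A#, E#, G#, C#, F# arrange in thirds as F#–A#–C#–E#–G#: an F# major ninth chord.
The lowest note is A#, the third of the chord, so this is first inversion.

F# major ninth, first inversion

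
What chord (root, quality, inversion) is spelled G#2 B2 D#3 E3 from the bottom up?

E major seventh, first inversion

The pitch classes G#, B, D#, E arrange in thirds as E–G#–B–D#: an E major seventh chord.
With the third (G#) in the bass, the chord is in first inversion (figured bass 6/5).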